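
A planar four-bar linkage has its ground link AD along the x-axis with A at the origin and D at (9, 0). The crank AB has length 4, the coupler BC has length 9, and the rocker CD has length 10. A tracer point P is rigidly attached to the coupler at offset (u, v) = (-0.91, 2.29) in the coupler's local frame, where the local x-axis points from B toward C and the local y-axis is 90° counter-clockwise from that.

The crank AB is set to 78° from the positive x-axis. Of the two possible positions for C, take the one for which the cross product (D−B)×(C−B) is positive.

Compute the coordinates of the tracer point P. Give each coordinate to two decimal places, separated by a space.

-1.37 5.02

A=(0,0), D=(9.00,0)
B = A + 4.00·(cos78°, sin78°) = (0.8316, 3.9126)
|BD| = 9.0571
circle(B,9.00) ∩ circle(D,10.00): a=3.4796, h=8.3001
  candidates: C₊=(7.5554,9.8951) cross=75.175; C₋=(0.3842,-5.0763) cross=-75.175
  mode + wants cross > 0 → take C=(7.5554,9.8951) (cross=75.175)
ex = (C−B)/|BC| = (0.7471,0.6647); ey = (-0.6647,0.7471)
P = B + -0.91·ex + 2.29·ey = (-1.3704,5.0185)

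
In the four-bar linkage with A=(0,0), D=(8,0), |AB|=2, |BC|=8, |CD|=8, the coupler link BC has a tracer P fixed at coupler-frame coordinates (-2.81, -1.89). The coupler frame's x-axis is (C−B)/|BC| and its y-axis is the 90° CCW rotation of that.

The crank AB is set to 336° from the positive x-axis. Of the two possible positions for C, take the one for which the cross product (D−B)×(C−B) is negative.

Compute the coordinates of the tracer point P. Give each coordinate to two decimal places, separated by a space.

A=(0,0), D=(8.00,0)
B = A + 2.00·(cos336°, sin336°) = (1.8271, -0.8135)
|BD| = 6.2263
circle(B,8.00) ∩ circle(D,8.00): a=3.1131, h=7.3694
  candidates: C₊=(3.9507,6.8995) cross=45.884; C₋=(5.8764,-7.7130) cross=-45.884
  mode - wants cross < 0 → take C=(5.8764,-7.7130) (cross=-45.884)
ex = (C−B)/|BC| = (0.5062,-0.8624); ey = (0.8624,0.5062)
P = B + -2.81·ex + -1.89·ey = (-1.2252,0.6533)

-1.23 0.65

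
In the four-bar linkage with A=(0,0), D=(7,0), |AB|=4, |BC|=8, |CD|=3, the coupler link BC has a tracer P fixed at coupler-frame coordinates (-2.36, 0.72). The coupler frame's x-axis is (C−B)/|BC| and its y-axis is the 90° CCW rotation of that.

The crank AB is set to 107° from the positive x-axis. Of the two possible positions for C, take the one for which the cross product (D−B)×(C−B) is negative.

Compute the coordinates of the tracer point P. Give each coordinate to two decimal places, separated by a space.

-2.36 5.99

A=(0,0), D=(7.00,0)
B = A + 4.00·(cos107°, sin107°) = (-1.1695, 3.8252)
|BD| = 9.0207
circle(B,8.00) ∩ circle(D,3.00): a=7.5589, h=2.6198
  candidates: C₊=(6.7870,2.9924) cross=23.632; C₋=(4.5652,-1.7527) cross=-23.632
  mode - wants cross < 0 → take C=(4.5652,-1.7527) (cross=-23.632)
ex = (C−B)/|BC| = (0.7168,-0.6972); ey = (0.6972,0.7168)
P = B + -2.36·ex + 0.72·ey = (-2.3592,5.9868)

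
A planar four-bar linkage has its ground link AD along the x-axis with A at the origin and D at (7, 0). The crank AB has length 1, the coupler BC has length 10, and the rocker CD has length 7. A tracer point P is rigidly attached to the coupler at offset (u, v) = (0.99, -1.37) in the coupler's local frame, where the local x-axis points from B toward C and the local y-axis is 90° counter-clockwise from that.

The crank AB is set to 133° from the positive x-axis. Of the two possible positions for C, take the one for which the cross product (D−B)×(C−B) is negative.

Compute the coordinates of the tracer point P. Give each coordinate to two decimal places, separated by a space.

A=(0,0), D=(7.00,0)
B = A + 1.00·(cos133°, sin133°) = (-0.6820, 0.7314)
|BD| = 7.7167
circle(B,10.00) ∩ circle(D,7.00): a=7.1629, h=6.9781
  candidates: C₊=(7.1100,6.9991) cross=53.848; C₋=(5.7873,-6.8942) cross=-53.848
  mode - wants cross < 0 → take C=(5.7873,-6.8942) (cross=-53.848)
ex = (C−B)/|BC| = (0.6469,-0.7626); ey = (0.7626,0.6469)
P = B + 0.99·ex + -1.37·ey = (-1.0862,-0.9099)

-1.09 -0.91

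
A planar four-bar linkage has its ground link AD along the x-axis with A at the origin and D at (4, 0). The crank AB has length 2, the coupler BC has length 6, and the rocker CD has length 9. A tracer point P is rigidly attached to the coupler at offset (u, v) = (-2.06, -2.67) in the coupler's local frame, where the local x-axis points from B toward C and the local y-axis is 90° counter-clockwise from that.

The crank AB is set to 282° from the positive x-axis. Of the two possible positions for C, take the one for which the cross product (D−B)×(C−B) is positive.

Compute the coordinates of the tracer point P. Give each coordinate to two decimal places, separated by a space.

A=(0,0), D=(4.00,0)
B = A + 2.00·(cos282°, sin282°) = (0.4158, -1.9563)
|BD| = 4.0833
circle(B,6.00) ∩ circle(D,9.00): a=-3.4686, h=4.8958
  candidates: C₊=(-4.9743,0.6793) cross=19.991; C₋=(-0.2832,-7.9154) cross=-19.991
  mode + wants cross > 0 → take C=(-4.9743,0.6793) (cross=19.991)
ex = (C−B)/|BC| = (-0.8984,0.4393); ey = (-0.4393,-0.8984)
P = B + -2.06·ex + -2.67·ey = (3.4393,-0.4626)

3.44 -0.46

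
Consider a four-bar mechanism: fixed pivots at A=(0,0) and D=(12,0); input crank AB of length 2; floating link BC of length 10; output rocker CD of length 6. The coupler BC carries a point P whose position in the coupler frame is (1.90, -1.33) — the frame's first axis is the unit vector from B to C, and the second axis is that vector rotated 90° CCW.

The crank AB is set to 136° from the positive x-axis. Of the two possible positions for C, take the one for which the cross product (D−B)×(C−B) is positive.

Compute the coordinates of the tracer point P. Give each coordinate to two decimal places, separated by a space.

A=(0,0), D=(12.00,0)
B = A + 2.00·(cos136°, sin136°) = (-1.4387, 1.3893)
|BD| = 13.5103
circle(B,10.00) ∩ circle(D,6.00): a=9.1237, h=4.0936
  candidates: C₊=(8.0576,4.5230) cross=55.306; C₋=(7.2157,-3.6208) cross=-55.306
  mode + wants cross > 0 → take C=(8.0576,4.5230) (cross=55.306)
ex = (C−B)/|BC| = (0.9496,0.3134); ey = (-0.3134,0.9496)
P = B + 1.90·ex + -1.33·ey = (0.7824,0.7217)

0.78 0.72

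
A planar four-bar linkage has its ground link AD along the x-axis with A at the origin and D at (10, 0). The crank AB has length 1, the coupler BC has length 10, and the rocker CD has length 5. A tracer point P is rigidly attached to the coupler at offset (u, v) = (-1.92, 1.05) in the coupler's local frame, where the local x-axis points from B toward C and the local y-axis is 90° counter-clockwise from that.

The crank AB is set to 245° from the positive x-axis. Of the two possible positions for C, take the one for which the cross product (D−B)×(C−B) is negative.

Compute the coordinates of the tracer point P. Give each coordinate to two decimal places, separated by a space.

A=(0,0), D=(10.00,0)
B = A + 1.00·(cos245°, sin245°) = (-0.4226, -0.9063)
|BD| = 10.4619
circle(B,10.00) ∩ circle(D,5.00): a=8.8154, h=4.7211
  candidates: C₊=(7.9506,4.5607) cross=49.392; C₋=(8.7686,-4.8460) cross=-49.392
  mode - wants cross < 0 → take C=(8.7686,-4.8460) (cross=-49.392)
ex = (C−B)/|BC| = (0.9191,-0.3940); ey = (0.3940,0.9191)
P = B + -1.92·ex + 1.05·ey = (-1.7737,0.8152)

-1.77 0.82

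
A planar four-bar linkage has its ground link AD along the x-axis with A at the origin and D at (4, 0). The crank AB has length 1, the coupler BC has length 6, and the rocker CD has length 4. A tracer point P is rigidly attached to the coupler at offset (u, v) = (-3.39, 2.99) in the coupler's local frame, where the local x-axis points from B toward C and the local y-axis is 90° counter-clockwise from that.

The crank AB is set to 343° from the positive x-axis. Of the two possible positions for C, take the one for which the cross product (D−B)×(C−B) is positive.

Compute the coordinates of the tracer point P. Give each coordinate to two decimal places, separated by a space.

-3.56 -0.37

A=(0,0), D=(4.00,0)
B = A + 1.00·(cos343°, sin343°) = (0.9563, -0.2924)
|BD| = 3.0577
circle(B,6.00) ∩ circle(D,4.00): a=4.7993, h=3.6010
  candidates: C₊=(5.3893,3.7510) cross=11.011; C₋=(6.0779,-3.4179) cross=-11.011
  mode + wants cross > 0 → take C=(5.3893,3.7510) (cross=11.011)
ex = (C−B)/|BC| = (0.7388,0.6739); ey = (-0.6739,0.7388)
P = B + -3.39·ex + 2.99·ey = (-3.5633,-0.3678)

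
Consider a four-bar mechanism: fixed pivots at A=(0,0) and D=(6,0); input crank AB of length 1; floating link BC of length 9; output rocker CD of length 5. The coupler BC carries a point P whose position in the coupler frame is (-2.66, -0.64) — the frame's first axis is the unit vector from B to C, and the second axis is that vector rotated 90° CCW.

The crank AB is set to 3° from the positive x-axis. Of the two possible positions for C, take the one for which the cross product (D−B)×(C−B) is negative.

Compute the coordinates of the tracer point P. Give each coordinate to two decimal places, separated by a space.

A=(0,0), D=(6.00,0)
B = A + 1.00·(cos3°, sin3°) = (0.9986, 0.0523)
|BD| = 5.0016
circle(B,9.00) ∩ circle(D,5.00): a=8.0990, h=3.9251
  candidates: C₊=(9.1382,3.8925) cross=19.632; C₋=(9.0561,-3.9573) cross=-19.632
  mode - wants cross < 0 → take C=(9.0561,-3.9573) (cross=-19.632)
ex = (C−B)/|BC| = (0.8953,-0.4455); ey = (0.4455,0.8953)
P = B + -2.66·ex + -0.64·ey = (-1.6679,0.6644)

-1.67 0.66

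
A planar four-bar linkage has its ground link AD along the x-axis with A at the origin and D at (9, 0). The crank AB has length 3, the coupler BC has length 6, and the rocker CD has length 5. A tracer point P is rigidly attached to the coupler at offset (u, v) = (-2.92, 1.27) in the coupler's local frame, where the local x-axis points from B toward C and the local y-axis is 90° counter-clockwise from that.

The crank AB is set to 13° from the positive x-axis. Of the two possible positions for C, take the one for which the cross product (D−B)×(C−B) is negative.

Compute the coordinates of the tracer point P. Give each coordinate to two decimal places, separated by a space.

A=(0,0), D=(9.00,0)
B = A + 3.00·(cos13°, sin13°) = (2.9231, 0.6749)
|BD| = 6.1142
circle(B,6.00) ∩ circle(D,5.00): a=3.9567, h=4.5105
  candidates: C₊=(7.3534,4.7211) cross=27.578; C₋=(6.3578,-4.2448) cross=-27.578
  mode - wants cross < 0 → take C=(6.3578,-4.2448) (cross=-27.578)
ex = (C−B)/|BC| = (0.5724,-0.8199); ey = (0.8199,0.5724)
P = B + -2.92·ex + 1.27·ey = (2.2929,3.7961)

2.29 3.80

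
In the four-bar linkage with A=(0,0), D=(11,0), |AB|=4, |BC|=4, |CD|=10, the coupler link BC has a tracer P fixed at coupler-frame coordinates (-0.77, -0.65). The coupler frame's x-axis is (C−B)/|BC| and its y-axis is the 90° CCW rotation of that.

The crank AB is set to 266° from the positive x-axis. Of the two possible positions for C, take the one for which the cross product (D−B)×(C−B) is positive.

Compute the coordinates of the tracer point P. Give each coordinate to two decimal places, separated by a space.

0.09 -4.93

A=(0,0), D=(11.00,0)
B = A + 4.00·(cos266°, sin266°) = (-0.2790, -3.9903)
|BD| = 11.9641
circle(B,4.00) ∩ circle(D,10.00): a=2.4715, h=3.1451
  candidates: C₊=(1.0020,-0.2009) cross=37.628; C₋=(3.0999,-6.1310) cross=-37.628
  mode + wants cross > 0 → take C=(1.0020,-0.2009) (cross=37.628)
ex = (C−B)/|BC| = (0.3203,0.9473); ey = (-0.9473,0.3203)
P = B + -0.77·ex + -0.65·ey = (0.0901,-4.9279)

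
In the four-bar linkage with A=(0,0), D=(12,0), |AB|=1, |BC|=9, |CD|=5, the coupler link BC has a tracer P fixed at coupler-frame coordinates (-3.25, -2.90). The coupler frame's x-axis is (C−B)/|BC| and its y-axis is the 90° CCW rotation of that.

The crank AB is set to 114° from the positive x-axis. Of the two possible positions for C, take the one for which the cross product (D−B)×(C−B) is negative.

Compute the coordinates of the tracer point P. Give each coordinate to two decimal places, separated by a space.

-4.55 -0.42

A=(0,0), D=(12.00,0)
B = A + 1.00·(cos114°, sin114°) = (-0.4067, 0.9135)
|BD| = 12.4403
circle(B,9.00) ∩ circle(D,5.00): a=8.4709, h=3.0403
  candidates: C₊=(8.2646,3.3236) cross=37.823; C₋=(7.8180,-2.7406) cross=-37.823
  mode - wants cross < 0 → take C=(7.8180,-2.7406) (cross=-37.823)
ex = (C−B)/|BC| = (0.9139,-0.4060); ey = (0.4060,0.9139)
P = B + -3.25·ex + -2.90·ey = (-4.5543,-0.4171)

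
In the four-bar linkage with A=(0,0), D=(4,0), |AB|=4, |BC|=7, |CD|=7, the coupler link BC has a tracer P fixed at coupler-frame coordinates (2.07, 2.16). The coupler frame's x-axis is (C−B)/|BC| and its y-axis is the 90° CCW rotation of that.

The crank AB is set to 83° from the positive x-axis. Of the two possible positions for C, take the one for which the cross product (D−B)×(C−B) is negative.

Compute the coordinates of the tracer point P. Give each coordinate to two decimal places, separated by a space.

A=(0,0), D=(4.00,0)
B = A + 4.00·(cos83°, sin83°) = (0.4875, 3.9702)
|BD| = 5.3010
circle(B,7.00) ∩ circle(D,7.00): a=2.6505, h=6.4788
  candidates: C₊=(7.0961,6.2781) cross=34.344; C₋=(-2.6086,-2.3079) cross=-34.344
  mode - wants cross < 0 → take C=(-2.6086,-2.3079) (cross=-34.344)
ex = (C−B)/|BC| = (-0.4423,-0.8969); ey = (0.8969,-0.4423)
P = B + 2.07·ex + 2.16·ey = (1.5092,1.1583)

1.51 1.16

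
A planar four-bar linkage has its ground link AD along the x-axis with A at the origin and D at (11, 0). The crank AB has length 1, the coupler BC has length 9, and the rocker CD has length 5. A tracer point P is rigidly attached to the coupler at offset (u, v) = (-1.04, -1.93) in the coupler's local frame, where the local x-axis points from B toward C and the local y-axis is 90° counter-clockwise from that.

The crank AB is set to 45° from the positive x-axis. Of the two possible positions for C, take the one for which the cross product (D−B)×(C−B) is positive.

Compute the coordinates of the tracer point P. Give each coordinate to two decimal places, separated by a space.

A=(0,0), D=(11.00,0)
B = A + 1.00·(cos45°, sin45°) = (0.7071, 0.7071)
|BD| = 10.3172
circle(B,9.00) ∩ circle(D,5.00): a=7.8725, h=4.3616
  candidates: C₊=(8.8600,4.5189) cross=44.999; C₋=(8.2622,-4.1838) cross=-44.999
  mode + wants cross > 0 → take C=(8.8600,4.5189) (cross=44.999)
ex = (C−B)/|BC| = (0.9059,0.4235); ey = (-0.4235,0.9059)
P = B + -1.04·ex + -1.93·ey = (0.5824,-1.4817)

0.58 -1.48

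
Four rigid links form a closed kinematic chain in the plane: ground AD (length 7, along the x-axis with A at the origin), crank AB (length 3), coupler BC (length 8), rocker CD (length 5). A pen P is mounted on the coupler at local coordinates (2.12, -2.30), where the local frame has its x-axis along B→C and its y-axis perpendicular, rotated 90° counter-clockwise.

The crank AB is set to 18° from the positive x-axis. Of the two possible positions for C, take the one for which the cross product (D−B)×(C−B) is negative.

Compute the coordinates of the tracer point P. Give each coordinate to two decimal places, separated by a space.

A=(0,0), D=(7.00,0)
B = A + 3.00·(cos18°, sin18°) = (2.8532, 0.9271)
|BD| = 4.2492
circle(B,8.00) ∩ circle(D,5.00): a=6.7137, h=4.3504
  candidates: C₊=(10.3543,3.7079) cross=18.486; C₋=(8.4560,-4.7833) cross=-18.486
  mode - wants cross < 0 → take C=(8.4560,-4.7833) (cross=-18.486)
ex = (C−B)/|BC| = (0.7004,-0.7138); ey = (0.7138,0.7004)
P = B + 2.12·ex + -2.30·ey = (2.6962,-2.1970)

2.70 -2.20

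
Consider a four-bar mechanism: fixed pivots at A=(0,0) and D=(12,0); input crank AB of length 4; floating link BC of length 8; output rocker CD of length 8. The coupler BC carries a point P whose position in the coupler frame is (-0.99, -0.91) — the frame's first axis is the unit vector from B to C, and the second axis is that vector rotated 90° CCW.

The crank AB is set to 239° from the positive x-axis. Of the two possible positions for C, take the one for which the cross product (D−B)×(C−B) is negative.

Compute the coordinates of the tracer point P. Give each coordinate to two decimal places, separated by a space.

A=(0,0), D=(12.00,0)
B = A + 4.00·(cos239°, sin239°) = (-2.0602, -3.4287)
|BD| = 14.4722
circle(B,8.00) ∩ circle(D,8.00): a=7.2361, h=3.4116
  candidates: C₊=(4.1617,1.6001) cross=49.373; C₋=(5.7782,-5.0288) cross=-49.373
  mode - wants cross < 0 → take C=(5.7782,-5.0288) (cross=-49.373)
ex = (C−B)/|BC| = (0.9798,-0.2000); ey = (0.2000,0.9798)
P = B + -0.99·ex + -0.91·ey = (-3.2122,-4.1223)

-3.21 -4.12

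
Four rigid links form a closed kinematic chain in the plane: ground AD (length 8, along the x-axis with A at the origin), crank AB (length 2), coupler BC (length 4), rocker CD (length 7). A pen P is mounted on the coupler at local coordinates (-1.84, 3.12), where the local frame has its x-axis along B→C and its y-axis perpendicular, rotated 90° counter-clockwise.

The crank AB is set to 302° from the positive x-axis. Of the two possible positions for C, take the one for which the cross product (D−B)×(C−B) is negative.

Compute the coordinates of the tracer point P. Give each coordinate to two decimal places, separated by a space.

2.72 1.52

A=(0,0), D=(8.00,0)
B = A + 2.00·(cos302°, sin302°) = (1.0598, -1.6961)
|BD| = 7.1444
circle(B,4.00) ∩ circle(D,7.00): a=1.2627, h=3.7955
  candidates: C₊=(1.3854,2.2906) cross=27.116; C₋=(3.1875,-5.0833) cross=-27.116
  mode - wants cross < 0 → take C=(3.1875,-5.0833) (cross=-27.116)
ex = (C−B)/|BC| = (0.5319,-0.8468); ey = (0.8468,0.5319)
P = B + -1.84·ex + 3.12·ey = (2.7231,1.5216)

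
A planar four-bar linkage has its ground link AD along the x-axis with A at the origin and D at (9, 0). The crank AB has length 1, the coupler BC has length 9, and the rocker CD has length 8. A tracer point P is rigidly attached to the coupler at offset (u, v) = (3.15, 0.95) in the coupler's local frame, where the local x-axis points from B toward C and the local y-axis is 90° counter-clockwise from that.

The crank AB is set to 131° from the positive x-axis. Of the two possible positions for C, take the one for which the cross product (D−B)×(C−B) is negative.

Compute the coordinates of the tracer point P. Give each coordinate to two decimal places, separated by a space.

A=(0,0), D=(9.00,0)
B = A + 1.00·(cos131°, sin131°) = (-0.6561, 0.7547)
|BD| = 9.6855
circle(B,9.00) ∩ circle(D,8.00): a=5.7204, h=6.9482
  candidates: C₊=(5.5883,7.2360) cross=67.297; C₋=(4.5055,-6.6181) cross=-67.297
  mode - wants cross < 0 → take C=(4.5055,-6.6181) (cross=-67.297)
ex = (C−B)/|BC| = (0.5735,-0.8192); ey = (0.8192,0.5735)
P = B + 3.15·ex + 0.95·ey = (1.9287,-1.2809)

1.93 -1.28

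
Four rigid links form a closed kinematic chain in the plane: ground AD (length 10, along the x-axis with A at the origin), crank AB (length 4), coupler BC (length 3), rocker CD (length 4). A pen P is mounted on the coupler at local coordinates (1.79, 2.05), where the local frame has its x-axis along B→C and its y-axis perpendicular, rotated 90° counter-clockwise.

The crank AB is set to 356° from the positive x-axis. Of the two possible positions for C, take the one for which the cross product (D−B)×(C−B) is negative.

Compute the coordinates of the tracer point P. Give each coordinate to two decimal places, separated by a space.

6.61 0.45

A=(0,0), D=(10.00,0)
B = A + 4.00·(cos356°, sin356°) = (3.9903, -0.2790)
|BD| = 6.0162
circle(B,3.00) ∩ circle(D,4.00): a=2.4263, h=1.7643
  candidates: C₊=(6.3322,1.5959) cross=10.615; C₋=(6.4958,-1.9289) cross=-10.615
  mode - wants cross < 0 → take C=(6.4958,-1.9289) (cross=-10.615)
ex = (C−B)/|BC| = (0.8352,-0.5500); ey = (0.5500,0.8352)
P = B + 1.79·ex + 2.05·ey = (6.6127,0.4487)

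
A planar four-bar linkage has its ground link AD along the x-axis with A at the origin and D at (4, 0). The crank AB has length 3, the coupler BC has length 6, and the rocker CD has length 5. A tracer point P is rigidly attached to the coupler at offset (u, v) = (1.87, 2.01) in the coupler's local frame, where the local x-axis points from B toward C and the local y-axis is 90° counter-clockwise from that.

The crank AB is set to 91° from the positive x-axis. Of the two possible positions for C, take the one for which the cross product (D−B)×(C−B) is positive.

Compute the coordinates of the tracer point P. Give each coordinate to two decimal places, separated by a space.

1.17 5.46

A=(0,0), D=(4.00,0)
B = A + 3.00·(cos91°, sin91°) = (-0.0524, 2.9995)
|BD| = 5.0417
circle(B,6.00) ∩ circle(D,5.00): a=3.6118, h=4.7912
  candidates: C₊=(5.7011,4.7017) cross=24.156; C₋=(0.0002,-3.0002) cross=-24.156
  mode + wants cross > 0 → take C=(5.7011,4.7017) (cross=24.156)
ex = (C−B)/|BC| = (0.9589,0.2837); ey = (-0.2837,0.9589)
P = B + 1.87·ex + 2.01·ey = (1.1706,5.4575)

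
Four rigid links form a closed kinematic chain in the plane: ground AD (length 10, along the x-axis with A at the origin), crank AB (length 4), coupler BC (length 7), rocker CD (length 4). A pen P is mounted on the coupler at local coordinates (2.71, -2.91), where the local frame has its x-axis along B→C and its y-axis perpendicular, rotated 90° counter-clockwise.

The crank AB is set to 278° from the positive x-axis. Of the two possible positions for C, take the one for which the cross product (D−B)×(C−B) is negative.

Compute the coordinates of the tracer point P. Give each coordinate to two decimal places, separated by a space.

A=(0,0), D=(10.00,0)
B = A + 4.00·(cos278°, sin278°) = (0.5567, -3.9611)
|BD| = 10.2404
circle(B,7.00) ∩ circle(D,4.00): a=6.7315, h=1.9202
  candidates: C₊=(6.0214,0.4135) cross=19.664; C₋=(7.5069,-3.1281) cross=-19.664
  mode - wants cross < 0 → take C=(7.5069,-3.1281) (cross=-19.664)
ex = (C−B)/|BC| = (0.9929,0.1190); ey = (-0.1190,0.9929)
P = B + 2.71·ex + -2.91·ey = (3.5937,-6.5279)

3.59 -6.53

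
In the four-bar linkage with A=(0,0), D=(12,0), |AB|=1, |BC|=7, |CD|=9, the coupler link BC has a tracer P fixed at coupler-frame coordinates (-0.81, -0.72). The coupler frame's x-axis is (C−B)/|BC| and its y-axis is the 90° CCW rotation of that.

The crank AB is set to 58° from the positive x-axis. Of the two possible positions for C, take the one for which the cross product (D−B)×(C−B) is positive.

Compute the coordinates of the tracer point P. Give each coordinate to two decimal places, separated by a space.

0.51 -0.24

A=(0,0), D=(12.00,0)
B = A + 1.00·(cos58°, sin58°) = (0.5299, 0.8480)
|BD| = 11.5014
circle(B,7.00) ∩ circle(D,9.00): a=4.3596, h=5.4767
  candidates: C₊=(5.2814,5.9884) cross=62.990; C₋=(4.4738,-4.9352) cross=-62.990
  mode + wants cross > 0 → take C=(5.2814,5.9884) (cross=62.990)
ex = (C−B)/|BC| = (0.6788,0.7343); ey = (-0.7343,0.6788)
P = B + -0.81·ex + -0.72·ey = (0.5088,-0.2355)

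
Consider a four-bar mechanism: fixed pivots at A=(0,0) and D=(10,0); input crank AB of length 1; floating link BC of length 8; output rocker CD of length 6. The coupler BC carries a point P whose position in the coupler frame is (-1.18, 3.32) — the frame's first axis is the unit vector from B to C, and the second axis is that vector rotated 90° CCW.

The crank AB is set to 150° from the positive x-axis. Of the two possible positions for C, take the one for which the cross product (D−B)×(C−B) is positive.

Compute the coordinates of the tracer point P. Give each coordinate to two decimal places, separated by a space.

-3.55 2.78

A=(0,0), D=(10.00,0)
B = A + 1.00·(cos150°, sin150°) = (-0.8660, 0.5000)
|BD| = 10.8775
circle(B,8.00) ∩ circle(D,6.00): a=6.7258, h=4.3317
  candidates: C₊=(6.0518,4.5179) cross=47.118; C₋=(5.6536,-4.1363) cross=-47.118
  mode + wants cross > 0 → take C=(6.0518,4.5179) (cross=47.118)
ex = (C−B)/|BC| = (0.8647,0.5022); ey = (-0.5022,0.8647)
P = B + -1.18·ex + 3.32·ey = (-3.5538,2.7783)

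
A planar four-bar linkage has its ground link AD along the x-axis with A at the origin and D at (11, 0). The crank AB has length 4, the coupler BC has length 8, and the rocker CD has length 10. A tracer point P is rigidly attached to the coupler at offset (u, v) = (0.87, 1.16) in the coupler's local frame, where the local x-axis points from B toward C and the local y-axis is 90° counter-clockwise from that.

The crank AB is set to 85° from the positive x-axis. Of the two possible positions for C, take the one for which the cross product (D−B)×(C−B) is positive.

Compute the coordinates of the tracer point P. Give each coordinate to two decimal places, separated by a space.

0.30 5.43

A=(0,0), D=(11.00,0)
B = A + 4.00·(cos85°, sin85°) = (0.3486, 3.9848)
|BD| = 11.3723
circle(B,8.00) ∩ circle(D,10.00): a=4.1034, h=6.8675
  candidates: C₊=(6.5982,8.9791) cross=78.099; C₋=(1.7856,-3.8851) cross=-78.099
  mode + wants cross > 0 → take C=(6.5982,8.9791) (cross=78.099)
ex = (C−B)/|BC| = (0.7812,0.6243); ey = (-0.6243,0.7812)
P = B + 0.87·ex + 1.16·ey = (0.3041,5.4341)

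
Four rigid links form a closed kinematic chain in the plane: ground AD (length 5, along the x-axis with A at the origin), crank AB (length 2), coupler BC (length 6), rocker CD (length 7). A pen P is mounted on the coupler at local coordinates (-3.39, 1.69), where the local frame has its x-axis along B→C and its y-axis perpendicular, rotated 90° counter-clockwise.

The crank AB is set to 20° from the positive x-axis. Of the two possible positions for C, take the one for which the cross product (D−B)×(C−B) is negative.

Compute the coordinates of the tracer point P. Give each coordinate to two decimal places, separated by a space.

A=(0,0), D=(5.00,0)
B = A + 2.00·(cos20°, sin20°) = (1.8794, 0.6840)
|BD| = 3.1947
circle(B,6.00) ∩ circle(D,7.00): a=-0.4373, h=5.9840
  candidates: C₊=(2.7335,6.6229) cross=19.117; C₋=(0.1710,-5.0676) cross=-19.117
  mode - wants cross < 0 → take C=(0.1710,-5.0676) (cross=-19.117)
ex = (C−B)/|BC| = (-0.2847,-0.9586); ey = (0.9586,-0.2847)
P = B + -3.39·ex + 1.69·ey = (4.4647,3.4525)

4.46 3.45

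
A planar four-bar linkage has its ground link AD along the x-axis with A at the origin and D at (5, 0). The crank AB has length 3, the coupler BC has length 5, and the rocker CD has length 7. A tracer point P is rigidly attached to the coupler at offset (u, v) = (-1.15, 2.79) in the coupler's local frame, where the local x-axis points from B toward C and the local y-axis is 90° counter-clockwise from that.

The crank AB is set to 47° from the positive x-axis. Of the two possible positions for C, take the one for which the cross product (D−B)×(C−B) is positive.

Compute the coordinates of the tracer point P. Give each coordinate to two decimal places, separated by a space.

A=(0,0), D=(5.00,0)
B = A + 3.00·(cos47°, sin47°) = (2.0460, 2.1941)
|BD| = 3.6797
circle(B,5.00) ∩ circle(D,7.00): a=-1.4213, h=4.7937
  candidates: C₊=(3.7633,6.8899) cross=17.639; C₋=(-1.9533,-0.8068) cross=-17.639
  mode + wants cross > 0 → take C=(3.7633,6.8899) (cross=17.639)
ex = (C−B)/|BC| = (0.3435,0.9392); ey = (-0.9392,0.3435)
P = B + -1.15·ex + 2.79·ey = (-0.9693,2.0723)

-0.97 2.07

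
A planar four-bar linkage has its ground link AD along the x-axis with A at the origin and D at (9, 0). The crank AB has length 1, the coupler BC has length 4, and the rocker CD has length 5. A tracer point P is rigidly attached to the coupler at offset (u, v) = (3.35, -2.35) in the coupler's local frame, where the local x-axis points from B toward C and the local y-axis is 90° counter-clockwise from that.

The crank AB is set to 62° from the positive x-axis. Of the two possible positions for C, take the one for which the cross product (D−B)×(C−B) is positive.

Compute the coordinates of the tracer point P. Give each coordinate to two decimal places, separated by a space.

4.29 -0.59

A=(0,0), D=(9.00,0)
B = A + 1.00·(cos62°, sin62°) = (0.4695, 0.8829)
|BD| = 8.5761
circle(B,4.00) ∩ circle(D,5.00): a=3.7633, h=1.3555
  candidates: C₊=(4.3524,1.8438) cross=11.625; C₋=(4.0733,-0.8528) cross=-11.625
  mode + wants cross > 0 → take C=(4.3524,1.8438) (cross=11.625)
ex = (C−B)/|BC| = (0.9707,0.2402); ey = (-0.2402,0.9707)
P = B + 3.35·ex + -2.35·ey = (4.2859,-0.5936)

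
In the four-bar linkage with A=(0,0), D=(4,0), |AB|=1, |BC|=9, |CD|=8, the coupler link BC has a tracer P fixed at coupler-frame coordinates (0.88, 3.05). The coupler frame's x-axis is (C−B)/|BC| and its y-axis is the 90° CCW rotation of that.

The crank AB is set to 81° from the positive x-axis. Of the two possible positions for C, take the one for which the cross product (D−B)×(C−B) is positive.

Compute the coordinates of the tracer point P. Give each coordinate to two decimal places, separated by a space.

A=(0,0), D=(4.00,0)
B = A + 1.00·(cos81°, sin81°) = (0.1564, 0.9877)
|BD| = 3.9684
circle(B,9.00) ∩ circle(D,8.00): a=4.1261, h=7.9984
  candidates: C₊=(6.1434,7.7075) cross=31.741; C₋=(2.1620,-7.7860) cross=-31.741
  mode + wants cross > 0 → take C=(6.1434,7.7075) (cross=31.741)
ex = (C−B)/|BC| = (0.6652,0.7466); ey = (-0.7466,0.6652)
P = B + 0.88·ex + 3.05·ey = (-1.5354,3.6737)

-1.54 3.67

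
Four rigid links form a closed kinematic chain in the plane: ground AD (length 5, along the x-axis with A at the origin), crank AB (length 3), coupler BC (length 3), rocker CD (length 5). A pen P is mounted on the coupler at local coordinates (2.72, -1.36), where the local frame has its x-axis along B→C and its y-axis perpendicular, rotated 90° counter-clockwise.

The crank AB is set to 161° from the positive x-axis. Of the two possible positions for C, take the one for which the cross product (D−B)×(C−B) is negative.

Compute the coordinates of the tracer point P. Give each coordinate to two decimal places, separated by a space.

-0.71 -1.19

A=(0,0), D=(5.00,0)
B = A + 3.00·(cos161°, sin161°) = (-2.8366, 0.9767)
|BD| = 7.8972
circle(B,3.00) ∩ circle(D,5.00): a=2.9356, h=0.6184
  candidates: C₊=(0.1530,1.2273) cross=4.884; C₋=(-0.0000,-0.0000) cross=-4.884
  mode - wants cross < 0 → take C=(-0.0000,-0.0000) (cross=-4.884)
ex = (C−B)/|BC| = (0.9455,-0.3256); ey = (0.3256,0.9455)
P = B + 2.72·ex + -1.36·ey = (-0.7075,-1.1947)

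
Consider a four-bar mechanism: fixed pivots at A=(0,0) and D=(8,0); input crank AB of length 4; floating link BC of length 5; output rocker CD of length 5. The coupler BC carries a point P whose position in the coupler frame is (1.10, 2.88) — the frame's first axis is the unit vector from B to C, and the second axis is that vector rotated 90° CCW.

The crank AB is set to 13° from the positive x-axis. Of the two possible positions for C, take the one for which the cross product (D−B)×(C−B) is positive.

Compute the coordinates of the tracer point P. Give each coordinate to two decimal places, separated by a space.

2.27 3.52

A=(0,0), D=(8.00,0)
B = A + 4.00·(cos13°, sin13°) = (3.8975, 0.8998)
|BD| = 4.2000
circle(B,5.00) ∩ circle(D,5.00): a=2.1000, h=4.5376
  candidates: C₊=(6.9209,4.8822) cross=19.058; C₋=(4.9766,-3.9824) cross=-19.058
  mode + wants cross > 0 → take C=(6.9209,4.8822) (cross=19.058)
ex = (C−B)/|BC| = (0.6047,0.7965); ey = (-0.7965,0.6047)
P = B + 1.10·ex + 2.88·ey = (2.2688,3.5174)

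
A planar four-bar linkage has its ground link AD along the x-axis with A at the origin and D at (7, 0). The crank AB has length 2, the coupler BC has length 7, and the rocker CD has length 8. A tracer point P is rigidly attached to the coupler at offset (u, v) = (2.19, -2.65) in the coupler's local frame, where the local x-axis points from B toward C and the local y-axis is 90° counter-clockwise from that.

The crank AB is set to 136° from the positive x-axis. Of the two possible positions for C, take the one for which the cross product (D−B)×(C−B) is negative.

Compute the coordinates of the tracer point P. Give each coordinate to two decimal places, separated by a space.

-3.20 -1.57

A=(0,0), D=(7.00,0)
B = A + 2.00·(cos136°, sin136°) = (-1.4387, 1.3893)
|BD| = 8.5523
circle(B,7.00) ∩ circle(D,8.00): a=3.3992, h=6.1193
  candidates: C₊=(2.9094,6.8751) cross=52.334; C₋=(0.9213,-5.2009) cross=-52.334
  mode - wants cross < 0 → take C=(0.9213,-5.2009) (cross=-52.334)
ex = (C−B)/|BC| = (0.3371,-0.9415); ey = (0.9415,0.3371)
P = B + 2.19·ex + -2.65·ey = (-3.1952,-1.5659)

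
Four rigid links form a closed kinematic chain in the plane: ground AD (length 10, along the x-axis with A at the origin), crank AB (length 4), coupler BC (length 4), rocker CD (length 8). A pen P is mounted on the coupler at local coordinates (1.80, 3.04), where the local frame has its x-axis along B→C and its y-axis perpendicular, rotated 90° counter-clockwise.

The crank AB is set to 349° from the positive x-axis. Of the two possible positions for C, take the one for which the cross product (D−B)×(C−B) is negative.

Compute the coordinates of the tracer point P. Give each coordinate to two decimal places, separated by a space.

A=(0,0), D=(10.00,0)
B = A + 4.00·(cos349°, sin349°) = (3.9265, -0.7632)
|BD| = 6.1213
circle(B,4.00) ∩ circle(D,8.00): a=-0.8601, h=3.9064
  candidates: C₊=(2.5860,3.0055) cross=23.912; C₋=(3.5602,-4.7464) cross=-23.912
  mode - wants cross < 0 → take C=(3.5602,-4.7464) (cross=-23.912)
ex = (C−B)/|BC| = (-0.0916,-0.9958); ey = (0.9958,-0.0916)
P = B + 1.80·ex + 3.04·ey = (6.7889,-2.8341)

6.79 -2.83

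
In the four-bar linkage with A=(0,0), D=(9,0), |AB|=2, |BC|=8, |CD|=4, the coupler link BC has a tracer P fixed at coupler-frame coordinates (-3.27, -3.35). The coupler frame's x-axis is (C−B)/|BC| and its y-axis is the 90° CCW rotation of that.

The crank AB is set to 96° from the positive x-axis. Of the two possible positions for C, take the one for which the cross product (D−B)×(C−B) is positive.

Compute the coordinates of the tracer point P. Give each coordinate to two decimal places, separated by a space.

-2.66 -2.00

A=(0,0), D=(9.00,0)
B = A + 2.00·(cos96°, sin96°) = (-0.2091, 1.9890)
|BD| = 9.4214
circle(B,8.00) ∩ circle(D,4.00): a=7.2581, h=3.3645
  candidates: C₊=(7.5958,3.7454) cross=31.699; C₋=(6.1751,-2.8320) cross=-31.699
  mode + wants cross > 0 → take C=(7.5958,3.7454) (cross=31.699)
ex = (C−B)/|BC| = (0.9756,0.2195); ey = (-0.2195,0.9756)
P = B + -3.27·ex + -3.35·ey = (-2.6638,-1.9971)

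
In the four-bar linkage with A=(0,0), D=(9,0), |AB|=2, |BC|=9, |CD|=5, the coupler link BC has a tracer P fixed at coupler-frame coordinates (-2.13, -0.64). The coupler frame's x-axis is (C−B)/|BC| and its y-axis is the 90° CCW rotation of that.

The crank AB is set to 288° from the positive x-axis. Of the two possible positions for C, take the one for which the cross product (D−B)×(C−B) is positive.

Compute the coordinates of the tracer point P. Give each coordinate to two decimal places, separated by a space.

A=(0,0), D=(9.00,0)
B = A + 2.00·(cos288°, sin288°) = (0.6180, -1.9021)
|BD| = 8.5951
circle(B,9.00) ∩ circle(D,5.00): a=7.5552, h=4.8907
  candidates: C₊=(6.9036,4.5393) cross=42.036; C₋=(9.0682,-4.9995) cross=-42.036
  mode + wants cross > 0 → take C=(6.9036,4.5393) (cross=42.036)
ex = (C−B)/|BC| = (0.6984,0.7157); ey = (-0.7157,0.6984)
P = B + -2.13·ex + -0.64·ey = (-0.4115,-3.8736)

-0.41 -3.87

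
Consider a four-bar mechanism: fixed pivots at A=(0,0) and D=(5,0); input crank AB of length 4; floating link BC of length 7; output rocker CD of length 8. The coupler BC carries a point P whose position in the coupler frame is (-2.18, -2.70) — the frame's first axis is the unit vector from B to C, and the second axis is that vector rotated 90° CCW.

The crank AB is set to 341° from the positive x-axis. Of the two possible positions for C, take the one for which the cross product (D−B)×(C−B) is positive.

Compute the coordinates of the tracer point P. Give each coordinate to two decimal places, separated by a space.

A=(0,0), D=(5.00,0)
B = A + 4.00·(cos341°, sin341°) = (3.7821, -1.3023)
|BD| = 1.7830
circle(B,7.00) ∩ circle(D,8.00): a=-3.3148, h=6.1654
  candidates: C₊=(-2.9851,0.4881) cross=10.993; C₋=(6.0209,-7.9346) cross=-10.993
  mode + wants cross > 0 → take C=(-2.9851,0.4881) (cross=10.993)
ex = (C−B)/|BC| = (-0.9667,0.2558); ey = (-0.2558,-0.9667)
P = B + -2.18·ex + -2.70·ey = (6.5801,0.7504)

6.58 0.75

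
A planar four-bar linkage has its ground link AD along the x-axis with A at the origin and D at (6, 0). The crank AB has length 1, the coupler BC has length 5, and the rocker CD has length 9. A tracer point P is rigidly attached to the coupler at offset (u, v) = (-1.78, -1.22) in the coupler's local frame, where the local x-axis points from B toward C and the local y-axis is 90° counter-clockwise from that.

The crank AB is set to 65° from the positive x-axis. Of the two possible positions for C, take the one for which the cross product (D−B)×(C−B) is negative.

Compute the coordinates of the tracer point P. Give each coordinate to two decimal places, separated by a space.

A=(0,0), D=(6.00,0)
B = A + 1.00·(cos65°, sin65°) = (0.4226, 0.9063)
|BD| = 5.6505
circle(B,5.00) ∩ circle(D,9.00): a=-2.1300, h=4.5236
  candidates: C₊=(-0.9543,5.7130) cross=25.561; C₋=(-2.4054,-3.2171) cross=-25.561
  mode - wants cross < 0 → take C=(-2.4054,-3.2171) (cross=-25.561)
ex = (C−B)/|BC| = (-0.5656,-0.8247); ey = (0.8247,-0.5656)
P = B + -1.78·ex + -1.22·ey = (0.4233,3.0643)

0.42 3.06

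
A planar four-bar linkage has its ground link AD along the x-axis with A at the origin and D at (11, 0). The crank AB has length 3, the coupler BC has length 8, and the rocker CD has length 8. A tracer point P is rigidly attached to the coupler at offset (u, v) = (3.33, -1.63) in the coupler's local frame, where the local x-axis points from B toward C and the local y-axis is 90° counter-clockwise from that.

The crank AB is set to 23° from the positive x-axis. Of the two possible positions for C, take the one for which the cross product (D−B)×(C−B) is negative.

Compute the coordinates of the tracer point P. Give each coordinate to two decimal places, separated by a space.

A=(0,0), D=(11.00,0)
B = A + 3.00·(cos23°, sin23°) = (2.7615, 1.1722)
|BD| = 8.3215
circle(B,8.00) ∩ circle(D,8.00): a=4.1607, h=6.8329
  candidates: C₊=(7.8433,7.3509) cross=56.860; C₋=(5.9183,-6.1787) cross=-56.860
  mode - wants cross < 0 → take C=(5.9183,-6.1787) (cross=-56.860)
ex = (C−B)/|BC| = (0.3946,-0.9189); ey = (0.9189,0.3946)
P = B + 3.33·ex + -1.63·ey = (2.5778,-2.5308)

2.58 -2.53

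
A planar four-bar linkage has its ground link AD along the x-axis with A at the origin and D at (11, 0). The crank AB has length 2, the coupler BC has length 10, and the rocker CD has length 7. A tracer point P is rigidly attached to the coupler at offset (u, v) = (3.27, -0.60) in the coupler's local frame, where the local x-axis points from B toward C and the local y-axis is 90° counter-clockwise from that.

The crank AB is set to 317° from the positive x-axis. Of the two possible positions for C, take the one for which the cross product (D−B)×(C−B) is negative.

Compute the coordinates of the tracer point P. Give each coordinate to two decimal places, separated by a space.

3.86 -3.67

A=(0,0), D=(11.00,0)
B = A + 2.00·(cos317°, sin317°) = (1.4627, -1.3640)
|BD| = 9.6343
circle(B,10.00) ∩ circle(D,7.00): a=7.4640, h=6.6550
  candidates: C₊=(7.9093,6.2807) cross=64.117; C₋=(9.7937,-6.8953) cross=-64.117
  mode - wants cross < 0 → take C=(9.7937,-6.8953) (cross=-64.117)
ex = (C−B)/|BC| = (0.8331,-0.5531); ey = (0.5531,0.8331)
P = B + 3.27·ex + -0.60·ey = (3.8551,-3.6726)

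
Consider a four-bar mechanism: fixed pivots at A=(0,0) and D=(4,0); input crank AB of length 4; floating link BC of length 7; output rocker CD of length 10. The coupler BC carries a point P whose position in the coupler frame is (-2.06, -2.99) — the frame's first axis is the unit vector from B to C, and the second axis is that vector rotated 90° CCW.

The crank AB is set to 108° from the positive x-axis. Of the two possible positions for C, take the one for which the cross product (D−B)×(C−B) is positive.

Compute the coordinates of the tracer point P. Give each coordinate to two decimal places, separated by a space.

A=(0,0), D=(4.00,0)
B = A + 4.00·(cos108°, sin108°) = (-1.2361, 3.8042)
|BD| = 6.4721
circle(B,7.00) ∩ circle(D,10.00): a=-0.7039, h=6.9645
  candidates: C₊=(2.2881,9.8524) cross=45.075; C₋=(-5.8992,-1.4164) cross=-45.075
  mode + wants cross > 0 → take C=(2.2881,9.8524) (cross=45.075)
ex = (C−B)/|BC| = (0.5035,0.8640); ey = (-0.8640,0.5035)
P = B + -2.06·ex + -2.99·ey = (0.3102,0.5190)

0.31 0.52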